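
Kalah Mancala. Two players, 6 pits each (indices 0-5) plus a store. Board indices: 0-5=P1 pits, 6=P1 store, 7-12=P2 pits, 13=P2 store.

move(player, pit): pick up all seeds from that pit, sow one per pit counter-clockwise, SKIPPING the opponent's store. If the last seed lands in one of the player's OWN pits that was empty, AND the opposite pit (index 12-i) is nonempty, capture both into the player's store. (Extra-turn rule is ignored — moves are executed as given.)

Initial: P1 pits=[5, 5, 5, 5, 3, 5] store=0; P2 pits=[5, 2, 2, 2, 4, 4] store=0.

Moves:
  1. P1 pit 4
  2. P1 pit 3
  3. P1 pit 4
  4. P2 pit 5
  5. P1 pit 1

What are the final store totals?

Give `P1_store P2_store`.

Move 1: P1 pit4 -> P1=[5,5,5,5,0,6](1) P2=[6,2,2,2,4,4](0)
Move 2: P1 pit3 -> P1=[5,5,5,0,1,7](2) P2=[7,3,2,2,4,4](0)
Move 3: P1 pit4 -> P1=[5,5,5,0,0,8](2) P2=[7,3,2,2,4,4](0)
Move 4: P2 pit5 -> P1=[6,6,6,0,0,8](2) P2=[7,3,2,2,4,0](1)
Move 5: P1 pit1 -> P1=[6,0,7,1,1,9](3) P2=[8,3,2,2,4,0](1)

Answer: 3 1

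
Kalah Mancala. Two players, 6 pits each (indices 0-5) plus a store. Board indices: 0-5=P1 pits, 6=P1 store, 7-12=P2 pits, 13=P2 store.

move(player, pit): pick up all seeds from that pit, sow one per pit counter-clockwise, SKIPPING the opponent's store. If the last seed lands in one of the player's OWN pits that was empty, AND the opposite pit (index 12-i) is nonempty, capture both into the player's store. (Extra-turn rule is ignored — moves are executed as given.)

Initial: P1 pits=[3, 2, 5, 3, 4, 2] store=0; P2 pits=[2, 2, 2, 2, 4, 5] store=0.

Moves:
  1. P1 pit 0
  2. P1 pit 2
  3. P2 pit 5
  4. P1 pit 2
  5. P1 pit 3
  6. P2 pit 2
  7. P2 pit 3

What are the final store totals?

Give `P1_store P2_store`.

Answer: 2 4

Derivation:
Move 1: P1 pit0 -> P1=[0,3,6,4,4,2](0) P2=[2,2,2,2,4,5](0)
Move 2: P1 pit2 -> P1=[0,3,0,5,5,3](1) P2=[3,3,2,2,4,5](0)
Move 3: P2 pit5 -> P1=[1,4,1,6,5,3](1) P2=[3,3,2,2,4,0](1)
Move 4: P1 pit2 -> P1=[1,4,0,7,5,3](1) P2=[3,3,2,2,4,0](1)
Move 5: P1 pit3 -> P1=[1,4,0,0,6,4](2) P2=[4,4,3,3,4,0](1)
Move 6: P2 pit2 -> P1=[0,4,0,0,6,4](2) P2=[4,4,0,4,5,0](3)
Move 7: P2 pit3 -> P1=[1,4,0,0,6,4](2) P2=[4,4,0,0,6,1](4)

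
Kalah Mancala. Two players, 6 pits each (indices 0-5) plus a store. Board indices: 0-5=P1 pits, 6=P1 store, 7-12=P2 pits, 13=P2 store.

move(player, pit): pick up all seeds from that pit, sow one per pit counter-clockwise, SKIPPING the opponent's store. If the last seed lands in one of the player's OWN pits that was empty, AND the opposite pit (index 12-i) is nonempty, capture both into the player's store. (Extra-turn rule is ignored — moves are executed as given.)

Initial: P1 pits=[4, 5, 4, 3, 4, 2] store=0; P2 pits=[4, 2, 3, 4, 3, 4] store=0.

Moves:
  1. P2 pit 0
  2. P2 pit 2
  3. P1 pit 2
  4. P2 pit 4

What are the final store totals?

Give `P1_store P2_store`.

Move 1: P2 pit0 -> P1=[4,5,4,3,4,2](0) P2=[0,3,4,5,4,4](0)
Move 2: P2 pit2 -> P1=[4,5,4,3,4,2](0) P2=[0,3,0,6,5,5](1)
Move 3: P1 pit2 -> P1=[4,5,0,4,5,3](1) P2=[0,3,0,6,5,5](1)
Move 4: P2 pit4 -> P1=[5,6,1,4,5,3](1) P2=[0,3,0,6,0,6](2)

Answer: 1 2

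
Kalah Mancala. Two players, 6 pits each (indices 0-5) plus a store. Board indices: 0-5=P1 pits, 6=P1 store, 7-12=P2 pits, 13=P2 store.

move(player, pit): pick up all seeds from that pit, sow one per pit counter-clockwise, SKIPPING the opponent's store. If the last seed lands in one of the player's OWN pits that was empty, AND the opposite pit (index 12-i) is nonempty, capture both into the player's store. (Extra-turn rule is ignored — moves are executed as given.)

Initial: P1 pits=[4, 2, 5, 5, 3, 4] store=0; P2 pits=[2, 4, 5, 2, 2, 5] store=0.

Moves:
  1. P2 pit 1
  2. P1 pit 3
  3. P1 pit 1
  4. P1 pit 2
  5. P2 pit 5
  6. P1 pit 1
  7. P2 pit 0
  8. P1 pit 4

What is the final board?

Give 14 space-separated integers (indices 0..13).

Answer: 5 0 2 2 0 7 10 1 4 2 5 4 0 1

Derivation:
Move 1: P2 pit1 -> P1=[4,2,5,5,3,4](0) P2=[2,0,6,3,3,6](0)
Move 2: P1 pit3 -> P1=[4,2,5,0,4,5](1) P2=[3,1,6,3,3,6](0)
Move 3: P1 pit1 -> P1=[4,0,6,0,4,5](8) P2=[3,1,0,3,3,6](0)
Move 4: P1 pit2 -> P1=[4,0,0,1,5,6](9) P2=[4,2,0,3,3,6](0)
Move 5: P2 pit5 -> P1=[5,1,1,2,6,6](9) P2=[4,2,0,3,3,0](1)
Move 6: P1 pit1 -> P1=[5,0,2,2,6,6](9) P2=[4,2,0,3,3,0](1)
Move 7: P2 pit0 -> P1=[5,0,2,2,6,6](9) P2=[0,3,1,4,4,0](1)
Move 8: P1 pit4 -> P1=[5,0,2,2,0,7](10) P2=[1,4,2,5,4,0](1)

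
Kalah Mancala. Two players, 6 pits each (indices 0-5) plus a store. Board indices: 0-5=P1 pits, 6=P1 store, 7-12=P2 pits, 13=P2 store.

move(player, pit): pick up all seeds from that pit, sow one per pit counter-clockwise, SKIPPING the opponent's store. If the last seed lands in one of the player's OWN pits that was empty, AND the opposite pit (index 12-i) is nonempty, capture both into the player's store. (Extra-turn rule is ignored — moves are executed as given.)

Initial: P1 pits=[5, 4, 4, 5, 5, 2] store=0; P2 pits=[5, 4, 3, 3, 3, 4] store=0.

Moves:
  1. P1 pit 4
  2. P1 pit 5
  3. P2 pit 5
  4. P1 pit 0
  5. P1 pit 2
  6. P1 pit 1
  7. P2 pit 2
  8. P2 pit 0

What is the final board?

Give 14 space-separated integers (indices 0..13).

Move 1: P1 pit4 -> P1=[5,4,4,5,0,3](1) P2=[6,5,4,3,3,4](0)
Move 2: P1 pit5 -> P1=[5,4,4,5,0,0](2) P2=[7,6,4,3,3,4](0)
Move 3: P2 pit5 -> P1=[6,5,5,5,0,0](2) P2=[7,6,4,3,3,0](1)
Move 4: P1 pit0 -> P1=[0,6,6,6,1,1](3) P2=[7,6,4,3,3,0](1)
Move 5: P1 pit2 -> P1=[0,6,0,7,2,2](4) P2=[8,7,4,3,3,0](1)
Move 6: P1 pit1 -> P1=[0,0,1,8,3,3](5) P2=[9,7,4,3,3,0](1)
Move 7: P2 pit2 -> P1=[0,0,1,8,3,3](5) P2=[9,7,0,4,4,1](2)
Move 8: P2 pit0 -> P1=[1,1,2,8,3,3](5) P2=[0,8,1,5,5,2](3)

Answer: 1 1 2 8 3 3 5 0 8 1 5 5 2 3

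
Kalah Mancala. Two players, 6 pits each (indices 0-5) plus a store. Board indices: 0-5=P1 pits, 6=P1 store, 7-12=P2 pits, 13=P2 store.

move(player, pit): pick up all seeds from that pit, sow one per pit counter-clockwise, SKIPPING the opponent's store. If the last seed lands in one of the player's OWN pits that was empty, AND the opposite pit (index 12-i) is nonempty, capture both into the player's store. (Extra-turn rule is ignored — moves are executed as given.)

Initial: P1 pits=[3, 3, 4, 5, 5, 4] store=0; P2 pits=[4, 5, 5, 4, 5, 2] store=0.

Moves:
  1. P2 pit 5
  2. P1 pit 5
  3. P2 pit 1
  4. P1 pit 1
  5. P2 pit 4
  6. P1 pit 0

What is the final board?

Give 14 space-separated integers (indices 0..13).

Answer: 0 2 7 8 7 1 2 5 0 7 5 0 2 3

Derivation:
Move 1: P2 pit5 -> P1=[4,3,4,5,5,4](0) P2=[4,5,5,4,5,0](1)
Move 2: P1 pit5 -> P1=[4,3,4,5,5,0](1) P2=[5,6,6,4,5,0](1)
Move 3: P2 pit1 -> P1=[5,3,4,5,5,0](1) P2=[5,0,7,5,6,1](2)
Move 4: P1 pit1 -> P1=[5,0,5,6,6,0](1) P2=[5,0,7,5,6,1](2)
Move 5: P2 pit4 -> P1=[6,1,6,7,6,0](1) P2=[5,0,7,5,0,2](3)
Move 6: P1 pit0 -> P1=[0,2,7,8,7,1](2) P2=[5,0,7,5,0,2](3)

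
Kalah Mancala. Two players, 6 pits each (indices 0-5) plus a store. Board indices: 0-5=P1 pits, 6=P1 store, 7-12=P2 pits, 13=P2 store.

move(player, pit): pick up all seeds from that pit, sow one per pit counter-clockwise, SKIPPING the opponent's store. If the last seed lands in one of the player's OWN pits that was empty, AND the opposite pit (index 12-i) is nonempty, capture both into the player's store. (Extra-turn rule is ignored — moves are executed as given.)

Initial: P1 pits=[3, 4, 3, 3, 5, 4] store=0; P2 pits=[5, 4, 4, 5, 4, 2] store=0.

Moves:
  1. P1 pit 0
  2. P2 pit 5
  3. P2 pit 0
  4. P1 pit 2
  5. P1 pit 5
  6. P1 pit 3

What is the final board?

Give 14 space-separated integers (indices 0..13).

Move 1: P1 pit0 -> P1=[0,5,4,4,5,4](0) P2=[5,4,4,5,4,2](0)
Move 2: P2 pit5 -> P1=[1,5,4,4,5,4](0) P2=[5,4,4,5,4,0](1)
Move 3: P2 pit0 -> P1=[0,5,4,4,5,4](0) P2=[0,5,5,6,5,0](3)
Move 4: P1 pit2 -> P1=[0,5,0,5,6,5](1) P2=[0,5,5,6,5,0](3)
Move 5: P1 pit5 -> P1=[0,5,0,5,6,0](2) P2=[1,6,6,7,5,0](3)
Move 6: P1 pit3 -> P1=[0,5,0,0,7,1](3) P2=[2,7,6,7,5,0](3)

Answer: 0 5 0 0 7 1 3 2 7 6 7 5 0 3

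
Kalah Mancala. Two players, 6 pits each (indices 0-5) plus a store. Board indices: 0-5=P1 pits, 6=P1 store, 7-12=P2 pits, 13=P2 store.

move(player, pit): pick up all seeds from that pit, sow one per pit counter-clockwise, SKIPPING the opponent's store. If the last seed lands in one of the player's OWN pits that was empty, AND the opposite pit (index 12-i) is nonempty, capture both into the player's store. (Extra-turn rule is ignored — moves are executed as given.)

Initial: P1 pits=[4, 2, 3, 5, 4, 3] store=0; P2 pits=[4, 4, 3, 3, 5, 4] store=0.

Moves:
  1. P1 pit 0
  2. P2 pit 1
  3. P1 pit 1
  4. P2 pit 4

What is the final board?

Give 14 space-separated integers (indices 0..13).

Answer: 1 1 6 8 6 3 0 4 0 4 4 0 6 1

Derivation:
Move 1: P1 pit0 -> P1=[0,3,4,6,5,3](0) P2=[4,4,3,3,5,4](0)
Move 2: P2 pit1 -> P1=[0,3,4,6,5,3](0) P2=[4,0,4,4,6,5](0)
Move 3: P1 pit1 -> P1=[0,0,5,7,6,3](0) P2=[4,0,4,4,6,5](0)
Move 4: P2 pit4 -> P1=[1,1,6,8,6,3](0) P2=[4,0,4,4,0,6](1)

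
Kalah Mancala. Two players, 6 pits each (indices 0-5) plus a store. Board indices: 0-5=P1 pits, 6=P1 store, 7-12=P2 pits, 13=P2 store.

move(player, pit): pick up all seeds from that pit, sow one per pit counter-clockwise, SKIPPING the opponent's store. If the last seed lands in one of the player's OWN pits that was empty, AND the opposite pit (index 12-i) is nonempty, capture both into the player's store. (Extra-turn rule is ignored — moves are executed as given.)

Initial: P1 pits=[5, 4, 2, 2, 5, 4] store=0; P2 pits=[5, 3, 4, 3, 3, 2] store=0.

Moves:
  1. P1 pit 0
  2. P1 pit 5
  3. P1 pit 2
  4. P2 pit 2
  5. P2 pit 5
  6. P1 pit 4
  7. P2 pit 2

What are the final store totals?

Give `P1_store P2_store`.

Answer: 9 2

Derivation:
Move 1: P1 pit0 -> P1=[0,5,3,3,6,5](0) P2=[5,3,4,3,3,2](0)
Move 2: P1 pit5 -> P1=[0,5,3,3,6,0](1) P2=[6,4,5,4,3,2](0)
Move 3: P1 pit2 -> P1=[0,5,0,4,7,0](8) P2=[0,4,5,4,3,2](0)
Move 4: P2 pit2 -> P1=[1,5,0,4,7,0](8) P2=[0,4,0,5,4,3](1)
Move 5: P2 pit5 -> P1=[2,6,0,4,7,0](8) P2=[0,4,0,5,4,0](2)
Move 6: P1 pit4 -> P1=[2,6,0,4,0,1](9) P2=[1,5,1,6,5,0](2)
Move 7: P2 pit2 -> P1=[2,6,0,4,0,1](9) P2=[1,5,0,7,5,0](2)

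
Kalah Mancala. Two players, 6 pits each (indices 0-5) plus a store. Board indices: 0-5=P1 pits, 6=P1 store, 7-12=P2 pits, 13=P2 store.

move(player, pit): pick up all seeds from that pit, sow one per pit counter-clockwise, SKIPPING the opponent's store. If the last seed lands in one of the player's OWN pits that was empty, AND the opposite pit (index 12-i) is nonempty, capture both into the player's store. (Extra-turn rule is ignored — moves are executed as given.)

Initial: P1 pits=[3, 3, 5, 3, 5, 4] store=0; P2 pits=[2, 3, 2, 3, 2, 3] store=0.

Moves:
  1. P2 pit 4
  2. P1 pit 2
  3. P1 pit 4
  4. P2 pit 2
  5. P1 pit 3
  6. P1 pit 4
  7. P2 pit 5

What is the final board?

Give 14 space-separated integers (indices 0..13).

Answer: 4 4 1 1 0 8 3 5 4 0 5 1 0 2

Derivation:
Move 1: P2 pit4 -> P1=[3,3,5,3,5,4](0) P2=[2,3,2,3,0,4](1)
Move 2: P1 pit2 -> P1=[3,3,0,4,6,5](1) P2=[3,3,2,3,0,4](1)
Move 3: P1 pit4 -> P1=[3,3,0,4,0,6](2) P2=[4,4,3,4,0,4](1)
Move 4: P2 pit2 -> P1=[3,3,0,4,0,6](2) P2=[4,4,0,5,1,5](1)
Move 5: P1 pit3 -> P1=[3,3,0,0,1,7](3) P2=[5,4,0,5,1,5](1)
Move 6: P1 pit4 -> P1=[3,3,0,0,0,8](3) P2=[5,4,0,5,1,5](1)
Move 7: P2 pit5 -> P1=[4,4,1,1,0,8](3) P2=[5,4,0,5,1,0](2)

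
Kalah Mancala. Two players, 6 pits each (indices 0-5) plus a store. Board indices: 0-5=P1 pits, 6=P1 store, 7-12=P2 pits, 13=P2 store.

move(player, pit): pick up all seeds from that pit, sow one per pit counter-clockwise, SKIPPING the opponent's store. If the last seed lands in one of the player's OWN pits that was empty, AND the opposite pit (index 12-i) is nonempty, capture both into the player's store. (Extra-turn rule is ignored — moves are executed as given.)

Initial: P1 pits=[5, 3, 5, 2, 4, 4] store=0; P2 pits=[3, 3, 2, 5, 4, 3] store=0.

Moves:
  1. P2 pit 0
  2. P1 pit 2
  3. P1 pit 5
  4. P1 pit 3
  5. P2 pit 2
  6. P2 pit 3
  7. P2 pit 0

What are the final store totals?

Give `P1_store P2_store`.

Answer: 3 4

Derivation:
Move 1: P2 pit0 -> P1=[5,3,5,2,4,4](0) P2=[0,4,3,6,4,3](0)
Move 2: P1 pit2 -> P1=[5,3,0,3,5,5](1) P2=[1,4,3,6,4,3](0)
Move 3: P1 pit5 -> P1=[5,3,0,3,5,0](2) P2=[2,5,4,7,4,3](0)
Move 4: P1 pit3 -> P1=[5,3,0,0,6,1](3) P2=[2,5,4,7,4,3](0)
Move 5: P2 pit2 -> P1=[5,3,0,0,6,1](3) P2=[2,5,0,8,5,4](1)
Move 6: P2 pit3 -> P1=[6,4,1,1,7,1](3) P2=[2,5,0,0,6,5](2)
Move 7: P2 pit0 -> P1=[6,4,1,0,7,1](3) P2=[0,6,0,0,6,5](4)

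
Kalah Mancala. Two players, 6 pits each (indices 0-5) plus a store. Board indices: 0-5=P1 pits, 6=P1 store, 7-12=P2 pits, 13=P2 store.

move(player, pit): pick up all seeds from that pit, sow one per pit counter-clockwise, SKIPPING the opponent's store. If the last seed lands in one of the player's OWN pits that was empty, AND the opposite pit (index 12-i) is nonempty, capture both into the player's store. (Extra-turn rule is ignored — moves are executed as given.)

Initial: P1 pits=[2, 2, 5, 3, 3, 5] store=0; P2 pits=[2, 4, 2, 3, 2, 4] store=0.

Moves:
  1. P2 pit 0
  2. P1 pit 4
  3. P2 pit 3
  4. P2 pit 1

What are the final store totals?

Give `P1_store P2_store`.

Answer: 1 2

Derivation:
Move 1: P2 pit0 -> P1=[2,2,5,3,3,5](0) P2=[0,5,3,3,2,4](0)
Move 2: P1 pit4 -> P1=[2,2,5,3,0,6](1) P2=[1,5,3,3,2,4](0)
Move 3: P2 pit3 -> P1=[2,2,5,3,0,6](1) P2=[1,5,3,0,3,5](1)
Move 4: P2 pit1 -> P1=[2,2,5,3,0,6](1) P2=[1,0,4,1,4,6](2)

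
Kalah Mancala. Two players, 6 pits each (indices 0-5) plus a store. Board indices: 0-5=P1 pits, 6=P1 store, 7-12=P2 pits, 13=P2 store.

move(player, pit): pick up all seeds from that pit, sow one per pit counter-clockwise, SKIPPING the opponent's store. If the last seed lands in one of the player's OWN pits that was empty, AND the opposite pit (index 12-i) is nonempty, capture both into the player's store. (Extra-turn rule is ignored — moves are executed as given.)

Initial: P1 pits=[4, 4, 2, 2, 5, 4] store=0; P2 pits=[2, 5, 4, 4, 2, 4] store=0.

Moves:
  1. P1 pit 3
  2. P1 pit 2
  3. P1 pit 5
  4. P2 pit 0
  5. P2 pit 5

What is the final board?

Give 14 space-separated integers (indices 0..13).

Answer: 5 5 1 1 7 0 1 0 7 6 6 2 0 1

Derivation:
Move 1: P1 pit3 -> P1=[4,4,2,0,6,5](0) P2=[2,5,4,4,2,4](0)
Move 2: P1 pit2 -> P1=[4,4,0,1,7,5](0) P2=[2,5,4,4,2,4](0)
Move 3: P1 pit5 -> P1=[4,4,0,1,7,0](1) P2=[3,6,5,5,2,4](0)
Move 4: P2 pit0 -> P1=[4,4,0,1,7,0](1) P2=[0,7,6,6,2,4](0)
Move 5: P2 pit5 -> P1=[5,5,1,1,7,0](1) P2=[0,7,6,6,2,0](1)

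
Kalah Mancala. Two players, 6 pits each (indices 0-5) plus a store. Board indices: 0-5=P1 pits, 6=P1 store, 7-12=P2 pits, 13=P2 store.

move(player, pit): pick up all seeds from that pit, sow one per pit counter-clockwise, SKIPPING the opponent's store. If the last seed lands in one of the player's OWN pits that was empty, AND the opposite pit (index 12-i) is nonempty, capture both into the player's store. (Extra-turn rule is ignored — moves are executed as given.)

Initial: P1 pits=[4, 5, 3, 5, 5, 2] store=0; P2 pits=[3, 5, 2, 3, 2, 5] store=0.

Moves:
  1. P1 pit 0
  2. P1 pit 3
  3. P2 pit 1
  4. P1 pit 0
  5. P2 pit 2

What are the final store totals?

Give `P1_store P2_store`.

Answer: 1 2

Derivation:
Move 1: P1 pit0 -> P1=[0,6,4,6,6,2](0) P2=[3,5,2,3,2,5](0)
Move 2: P1 pit3 -> P1=[0,6,4,0,7,3](1) P2=[4,6,3,3,2,5](0)
Move 3: P2 pit1 -> P1=[1,6,4,0,7,3](1) P2=[4,0,4,4,3,6](1)
Move 4: P1 pit0 -> P1=[0,7,4,0,7,3](1) P2=[4,0,4,4,3,6](1)
Move 5: P2 pit2 -> P1=[0,7,4,0,7,3](1) P2=[4,0,0,5,4,7](2)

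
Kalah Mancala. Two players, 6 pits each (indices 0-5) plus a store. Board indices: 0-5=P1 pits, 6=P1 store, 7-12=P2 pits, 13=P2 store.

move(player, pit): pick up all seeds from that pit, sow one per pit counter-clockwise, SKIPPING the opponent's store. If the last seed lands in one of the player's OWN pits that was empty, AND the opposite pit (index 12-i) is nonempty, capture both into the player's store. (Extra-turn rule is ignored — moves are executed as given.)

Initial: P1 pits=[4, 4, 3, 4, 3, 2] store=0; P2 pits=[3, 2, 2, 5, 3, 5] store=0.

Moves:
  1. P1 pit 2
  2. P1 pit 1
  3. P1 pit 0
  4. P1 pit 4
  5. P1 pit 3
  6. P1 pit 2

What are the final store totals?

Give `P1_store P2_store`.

Move 1: P1 pit2 -> P1=[4,4,0,5,4,3](0) P2=[3,2,2,5,3,5](0)
Move 2: P1 pit1 -> P1=[4,0,1,6,5,4](0) P2=[3,2,2,5,3,5](0)
Move 3: P1 pit0 -> P1=[0,1,2,7,6,4](0) P2=[3,2,2,5,3,5](0)
Move 4: P1 pit4 -> P1=[0,1,2,7,0,5](1) P2=[4,3,3,6,3,5](0)
Move 5: P1 pit3 -> P1=[0,1,2,0,1,6](2) P2=[5,4,4,7,3,5](0)
Move 6: P1 pit2 -> P1=[0,1,0,1,2,6](2) P2=[5,4,4,7,3,5](0)

Answer: 2 0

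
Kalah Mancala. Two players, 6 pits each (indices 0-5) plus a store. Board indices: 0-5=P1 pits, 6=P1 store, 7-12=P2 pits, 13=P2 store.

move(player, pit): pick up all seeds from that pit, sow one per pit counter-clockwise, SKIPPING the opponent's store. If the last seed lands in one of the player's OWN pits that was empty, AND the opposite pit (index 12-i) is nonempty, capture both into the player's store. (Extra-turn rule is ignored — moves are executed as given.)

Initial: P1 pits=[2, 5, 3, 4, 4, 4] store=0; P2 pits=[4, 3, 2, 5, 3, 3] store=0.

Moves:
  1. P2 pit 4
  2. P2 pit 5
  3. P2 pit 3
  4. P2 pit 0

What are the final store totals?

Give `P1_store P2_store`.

Move 1: P2 pit4 -> P1=[3,5,3,4,4,4](0) P2=[4,3,2,5,0,4](1)
Move 2: P2 pit5 -> P1=[4,6,4,4,4,4](0) P2=[4,3,2,5,0,0](2)
Move 3: P2 pit3 -> P1=[5,7,4,4,4,4](0) P2=[4,3,2,0,1,1](3)
Move 4: P2 pit0 -> P1=[5,7,4,4,4,4](0) P2=[0,4,3,1,2,1](3)

Answer: 0 3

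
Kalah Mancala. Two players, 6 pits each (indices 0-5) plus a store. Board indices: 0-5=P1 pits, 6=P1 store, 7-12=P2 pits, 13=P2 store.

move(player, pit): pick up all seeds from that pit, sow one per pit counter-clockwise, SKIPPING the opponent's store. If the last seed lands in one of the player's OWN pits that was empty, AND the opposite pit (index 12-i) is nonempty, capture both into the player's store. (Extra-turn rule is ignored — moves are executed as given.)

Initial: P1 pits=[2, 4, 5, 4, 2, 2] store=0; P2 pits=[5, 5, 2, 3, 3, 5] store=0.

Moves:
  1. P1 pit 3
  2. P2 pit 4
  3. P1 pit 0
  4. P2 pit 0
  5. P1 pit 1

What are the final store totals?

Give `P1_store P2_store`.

Move 1: P1 pit3 -> P1=[2,4,5,0,3,3](1) P2=[6,5,2,3,3,5](0)
Move 2: P2 pit4 -> P1=[3,4,5,0,3,3](1) P2=[6,5,2,3,0,6](1)
Move 3: P1 pit0 -> P1=[0,5,6,0,3,3](4) P2=[6,5,0,3,0,6](1)
Move 4: P2 pit0 -> P1=[0,5,6,0,3,3](4) P2=[0,6,1,4,1,7](2)
Move 5: P1 pit1 -> P1=[0,0,7,1,4,4](5) P2=[0,6,1,4,1,7](2)

Answer: 5 2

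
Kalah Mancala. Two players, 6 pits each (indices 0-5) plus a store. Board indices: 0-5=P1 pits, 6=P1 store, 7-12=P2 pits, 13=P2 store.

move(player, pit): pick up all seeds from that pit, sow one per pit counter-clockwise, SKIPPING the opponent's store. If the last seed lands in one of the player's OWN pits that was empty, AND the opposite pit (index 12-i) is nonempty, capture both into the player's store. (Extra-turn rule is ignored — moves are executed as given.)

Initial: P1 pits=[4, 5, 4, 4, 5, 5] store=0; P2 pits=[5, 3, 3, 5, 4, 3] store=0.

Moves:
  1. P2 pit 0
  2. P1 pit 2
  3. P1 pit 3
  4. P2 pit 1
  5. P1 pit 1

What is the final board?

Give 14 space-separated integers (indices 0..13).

Answer: 4 0 1 1 8 8 3 1 0 5 7 6 5 1

Derivation:
Move 1: P2 pit0 -> P1=[4,5,4,4,5,5](0) P2=[0,4,4,6,5,4](0)
Move 2: P1 pit2 -> P1=[4,5,0,5,6,6](1) P2=[0,4,4,6,5,4](0)
Move 3: P1 pit3 -> P1=[4,5,0,0,7,7](2) P2=[1,5,4,6,5,4](0)
Move 4: P2 pit1 -> P1=[4,5,0,0,7,7](2) P2=[1,0,5,7,6,5](1)
Move 5: P1 pit1 -> P1=[4,0,1,1,8,8](3) P2=[1,0,5,7,6,5](1)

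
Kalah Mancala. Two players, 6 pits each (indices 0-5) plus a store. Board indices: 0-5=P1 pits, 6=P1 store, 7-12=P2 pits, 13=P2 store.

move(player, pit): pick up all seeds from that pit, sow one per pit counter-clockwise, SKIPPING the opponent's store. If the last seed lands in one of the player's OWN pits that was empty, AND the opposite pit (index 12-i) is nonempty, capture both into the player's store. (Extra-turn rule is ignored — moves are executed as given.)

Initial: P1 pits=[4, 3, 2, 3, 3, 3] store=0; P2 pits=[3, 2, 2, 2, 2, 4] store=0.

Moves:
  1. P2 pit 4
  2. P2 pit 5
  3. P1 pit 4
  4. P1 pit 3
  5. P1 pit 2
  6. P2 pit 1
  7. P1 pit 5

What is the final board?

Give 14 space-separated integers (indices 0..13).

Answer: 5 4 0 1 2 0 3 6 1 4 4 1 0 2

Derivation:
Move 1: P2 pit4 -> P1=[4,3,2,3,3,3](0) P2=[3,2,2,2,0,5](1)
Move 2: P2 pit5 -> P1=[5,4,3,4,3,3](0) P2=[3,2,2,2,0,0](2)
Move 3: P1 pit4 -> P1=[5,4,3,4,0,4](1) P2=[4,2,2,2,0,0](2)
Move 4: P1 pit3 -> P1=[5,4,3,0,1,5](2) P2=[5,2,2,2,0,0](2)
Move 5: P1 pit2 -> P1=[5,4,0,1,2,6](2) P2=[5,2,2,2,0,0](2)
Move 6: P2 pit1 -> P1=[5,4,0,1,2,6](2) P2=[5,0,3,3,0,0](2)
Move 7: P1 pit5 -> P1=[5,4,0,1,2,0](3) P2=[6,1,4,4,1,0](2)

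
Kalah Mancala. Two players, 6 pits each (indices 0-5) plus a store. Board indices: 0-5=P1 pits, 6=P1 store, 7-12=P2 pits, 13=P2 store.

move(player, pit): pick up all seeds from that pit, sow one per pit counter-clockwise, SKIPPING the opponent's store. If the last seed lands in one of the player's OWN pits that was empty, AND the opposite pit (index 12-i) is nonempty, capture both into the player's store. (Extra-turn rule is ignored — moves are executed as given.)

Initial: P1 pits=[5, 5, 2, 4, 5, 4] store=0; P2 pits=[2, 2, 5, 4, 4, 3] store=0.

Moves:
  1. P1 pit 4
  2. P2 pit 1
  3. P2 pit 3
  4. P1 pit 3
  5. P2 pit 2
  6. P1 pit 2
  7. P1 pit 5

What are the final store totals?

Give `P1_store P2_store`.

Move 1: P1 pit4 -> P1=[5,5,2,4,0,5](1) P2=[3,3,6,4,4,3](0)
Move 2: P2 pit1 -> P1=[5,5,2,4,0,5](1) P2=[3,0,7,5,5,3](0)
Move 3: P2 pit3 -> P1=[6,6,2,4,0,5](1) P2=[3,0,7,0,6,4](1)
Move 4: P1 pit3 -> P1=[6,6,2,0,1,6](2) P2=[4,0,7,0,6,4](1)
Move 5: P2 pit2 -> P1=[7,7,3,0,1,6](2) P2=[4,0,0,1,7,5](2)
Move 6: P1 pit2 -> P1=[7,7,0,1,2,7](2) P2=[4,0,0,1,7,5](2)
Move 7: P1 pit5 -> P1=[7,7,0,1,2,0](3) P2=[5,1,1,2,8,6](2)

Answer: 3 2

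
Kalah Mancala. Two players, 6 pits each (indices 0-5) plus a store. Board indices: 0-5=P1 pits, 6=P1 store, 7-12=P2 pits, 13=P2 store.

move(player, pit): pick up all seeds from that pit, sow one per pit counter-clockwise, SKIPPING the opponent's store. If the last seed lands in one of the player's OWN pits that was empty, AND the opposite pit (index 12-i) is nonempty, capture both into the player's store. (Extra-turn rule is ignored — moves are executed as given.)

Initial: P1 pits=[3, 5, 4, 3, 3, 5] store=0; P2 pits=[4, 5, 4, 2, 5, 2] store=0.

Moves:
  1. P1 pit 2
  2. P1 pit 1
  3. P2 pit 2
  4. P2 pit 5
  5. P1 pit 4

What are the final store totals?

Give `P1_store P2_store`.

Move 1: P1 pit2 -> P1=[3,5,0,4,4,6](1) P2=[4,5,4,2,5,2](0)
Move 2: P1 pit1 -> P1=[3,0,1,5,5,7](2) P2=[4,5,4,2,5,2](0)
Move 3: P2 pit2 -> P1=[3,0,1,5,5,7](2) P2=[4,5,0,3,6,3](1)
Move 4: P2 pit5 -> P1=[4,1,1,5,5,7](2) P2=[4,5,0,3,6,0](2)
Move 5: P1 pit4 -> P1=[4,1,1,5,0,8](3) P2=[5,6,1,3,6,0](2)

Answer: 3 2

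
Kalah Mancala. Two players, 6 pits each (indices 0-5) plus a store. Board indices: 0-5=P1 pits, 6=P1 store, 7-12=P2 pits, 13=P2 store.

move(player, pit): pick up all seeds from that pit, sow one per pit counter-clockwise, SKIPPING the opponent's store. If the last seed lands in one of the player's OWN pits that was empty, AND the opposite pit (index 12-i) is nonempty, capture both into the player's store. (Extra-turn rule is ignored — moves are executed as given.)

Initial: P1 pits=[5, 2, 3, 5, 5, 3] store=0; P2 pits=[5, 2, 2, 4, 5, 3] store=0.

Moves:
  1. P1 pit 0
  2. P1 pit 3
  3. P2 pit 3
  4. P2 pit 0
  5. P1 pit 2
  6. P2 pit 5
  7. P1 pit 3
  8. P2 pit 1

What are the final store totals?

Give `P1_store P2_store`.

Move 1: P1 pit0 -> P1=[0,3,4,6,6,4](0) P2=[5,2,2,4,5,3](0)
Move 2: P1 pit3 -> P1=[0,3,4,0,7,5](1) P2=[6,3,3,4,5,3](0)
Move 3: P2 pit3 -> P1=[1,3,4,0,7,5](1) P2=[6,3,3,0,6,4](1)
Move 4: P2 pit0 -> P1=[1,3,4,0,7,5](1) P2=[0,4,4,1,7,5](2)
Move 5: P1 pit2 -> P1=[1,3,0,1,8,6](2) P2=[0,4,4,1,7,5](2)
Move 6: P2 pit5 -> P1=[2,4,1,2,8,6](2) P2=[0,4,4,1,7,0](3)
Move 7: P1 pit3 -> P1=[2,4,1,0,9,7](2) P2=[0,4,4,1,7,0](3)
Move 8: P2 pit1 -> P1=[0,4,1,0,9,7](2) P2=[0,0,5,2,8,0](6)

Answer: 2 6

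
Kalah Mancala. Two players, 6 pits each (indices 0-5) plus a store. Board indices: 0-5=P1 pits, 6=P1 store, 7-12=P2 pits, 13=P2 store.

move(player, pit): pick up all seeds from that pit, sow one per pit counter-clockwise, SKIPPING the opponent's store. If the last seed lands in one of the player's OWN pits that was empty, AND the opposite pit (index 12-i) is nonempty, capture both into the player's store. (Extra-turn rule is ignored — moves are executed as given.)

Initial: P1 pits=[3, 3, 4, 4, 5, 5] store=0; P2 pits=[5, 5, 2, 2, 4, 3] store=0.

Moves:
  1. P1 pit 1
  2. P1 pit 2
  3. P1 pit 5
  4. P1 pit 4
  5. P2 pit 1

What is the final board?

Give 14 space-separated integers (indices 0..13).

Move 1: P1 pit1 -> P1=[3,0,5,5,6,5](0) P2=[5,5,2,2,4,3](0)
Move 2: P1 pit2 -> P1=[3,0,0,6,7,6](1) P2=[6,5,2,2,4,3](0)
Move 3: P1 pit5 -> P1=[3,0,0,6,7,0](2) P2=[7,6,3,3,5,3](0)
Move 4: P1 pit4 -> P1=[3,0,0,6,0,1](3) P2=[8,7,4,4,6,3](0)
Move 5: P2 pit1 -> P1=[4,1,0,6,0,1](3) P2=[8,0,5,5,7,4](1)

Answer: 4 1 0 6 0 1 3 8 0 5 5 7 4 1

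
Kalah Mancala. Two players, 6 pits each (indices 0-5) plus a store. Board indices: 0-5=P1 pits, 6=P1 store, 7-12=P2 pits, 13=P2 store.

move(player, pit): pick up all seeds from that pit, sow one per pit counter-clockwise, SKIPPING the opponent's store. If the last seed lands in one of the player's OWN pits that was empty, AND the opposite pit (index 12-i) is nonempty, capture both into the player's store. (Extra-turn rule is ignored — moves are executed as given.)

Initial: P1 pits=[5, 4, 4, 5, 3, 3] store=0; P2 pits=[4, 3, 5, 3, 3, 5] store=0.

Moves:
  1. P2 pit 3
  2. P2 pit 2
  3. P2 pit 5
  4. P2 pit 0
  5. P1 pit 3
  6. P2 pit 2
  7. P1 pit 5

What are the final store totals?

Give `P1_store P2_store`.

Move 1: P2 pit3 -> P1=[5,4,4,5,3,3](0) P2=[4,3,5,0,4,6](1)
Move 2: P2 pit2 -> P1=[6,4,4,5,3,3](0) P2=[4,3,0,1,5,7](2)
Move 3: P2 pit5 -> P1=[7,5,5,6,4,4](0) P2=[4,3,0,1,5,0](3)
Move 4: P2 pit0 -> P1=[7,5,5,6,4,4](0) P2=[0,4,1,2,6,0](3)
Move 5: P1 pit3 -> P1=[7,5,5,0,5,5](1) P2=[1,5,2,2,6,0](3)
Move 6: P2 pit2 -> P1=[7,5,5,0,5,5](1) P2=[1,5,0,3,7,0](3)
Move 7: P1 pit5 -> P1=[7,5,5,0,5,0](2) P2=[2,6,1,4,7,0](3)

Answer: 2 3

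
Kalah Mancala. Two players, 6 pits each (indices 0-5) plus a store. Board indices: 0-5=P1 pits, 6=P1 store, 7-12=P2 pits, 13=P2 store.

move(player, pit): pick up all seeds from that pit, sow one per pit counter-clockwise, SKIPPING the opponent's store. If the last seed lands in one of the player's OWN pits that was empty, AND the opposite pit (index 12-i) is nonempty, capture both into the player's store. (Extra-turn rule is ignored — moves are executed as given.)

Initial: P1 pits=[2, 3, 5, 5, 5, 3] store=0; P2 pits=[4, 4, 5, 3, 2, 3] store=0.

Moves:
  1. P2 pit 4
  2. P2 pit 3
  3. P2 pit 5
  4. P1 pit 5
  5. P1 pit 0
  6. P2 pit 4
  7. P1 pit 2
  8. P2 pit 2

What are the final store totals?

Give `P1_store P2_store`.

Move 1: P2 pit4 -> P1=[2,3,5,5,5,3](0) P2=[4,4,5,3,0,4](1)
Move 2: P2 pit3 -> P1=[2,3,5,5,5,3](0) P2=[4,4,5,0,1,5](2)
Move 3: P2 pit5 -> P1=[3,4,6,6,5,3](0) P2=[4,4,5,0,1,0](3)
Move 4: P1 pit5 -> P1=[3,4,6,6,5,0](1) P2=[5,5,5,0,1,0](3)
Move 5: P1 pit0 -> P1=[0,5,7,7,5,0](1) P2=[5,5,5,0,1,0](3)
Move 6: P2 pit4 -> P1=[0,5,7,7,5,0](1) P2=[5,5,5,0,0,1](3)
Move 7: P1 pit2 -> P1=[0,5,0,8,6,1](2) P2=[6,6,6,0,0,1](3)
Move 8: P2 pit2 -> P1=[1,6,0,8,6,1](2) P2=[6,6,0,1,1,2](4)

Answer: 2 4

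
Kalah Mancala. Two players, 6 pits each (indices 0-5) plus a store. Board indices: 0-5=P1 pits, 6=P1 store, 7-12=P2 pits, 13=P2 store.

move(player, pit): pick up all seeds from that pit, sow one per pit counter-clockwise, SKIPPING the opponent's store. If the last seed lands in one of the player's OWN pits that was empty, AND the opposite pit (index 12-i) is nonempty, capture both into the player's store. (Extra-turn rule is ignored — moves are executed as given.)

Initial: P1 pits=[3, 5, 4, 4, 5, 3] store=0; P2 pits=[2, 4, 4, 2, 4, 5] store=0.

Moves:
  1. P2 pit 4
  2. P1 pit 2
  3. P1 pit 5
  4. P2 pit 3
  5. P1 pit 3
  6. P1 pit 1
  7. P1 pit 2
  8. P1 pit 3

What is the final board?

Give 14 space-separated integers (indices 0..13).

Answer: 4 0 0 0 9 3 4 5 6 5 0 1 7 1

Derivation:
Move 1: P2 pit4 -> P1=[4,6,4,4,5,3](0) P2=[2,4,4,2,0,6](1)
Move 2: P1 pit2 -> P1=[4,6,0,5,6,4](1) P2=[2,4,4,2,0,6](1)
Move 3: P1 pit5 -> P1=[4,6,0,5,6,0](2) P2=[3,5,5,2,0,6](1)
Move 4: P2 pit3 -> P1=[4,6,0,5,6,0](2) P2=[3,5,5,0,1,7](1)
Move 5: P1 pit3 -> P1=[4,6,0,0,7,1](3) P2=[4,6,5,0,1,7](1)
Move 6: P1 pit1 -> P1=[4,0,1,1,8,2](4) P2=[5,6,5,0,1,7](1)
Move 7: P1 pit2 -> P1=[4,0,0,2,8,2](4) P2=[5,6,5,0,1,7](1)
Move 8: P1 pit3 -> P1=[4,0,0,0,9,3](4) P2=[5,6,5,0,1,7](1)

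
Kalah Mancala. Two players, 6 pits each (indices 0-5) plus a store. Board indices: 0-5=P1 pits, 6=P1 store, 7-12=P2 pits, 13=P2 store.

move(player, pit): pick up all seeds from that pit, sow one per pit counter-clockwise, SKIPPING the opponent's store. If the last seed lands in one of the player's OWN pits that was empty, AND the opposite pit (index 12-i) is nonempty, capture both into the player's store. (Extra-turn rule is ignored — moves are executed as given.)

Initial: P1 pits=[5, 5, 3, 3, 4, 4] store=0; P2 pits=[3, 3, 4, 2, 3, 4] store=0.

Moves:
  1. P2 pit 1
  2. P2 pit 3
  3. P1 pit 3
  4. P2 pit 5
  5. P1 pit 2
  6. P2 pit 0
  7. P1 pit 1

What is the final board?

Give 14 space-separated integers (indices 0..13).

Answer: 6 0 1 3 7 7 3 1 1 6 1 5 0 2

Derivation:
Move 1: P2 pit1 -> P1=[5,5,3,3,4,4](0) P2=[3,0,5,3,4,4](0)
Move 2: P2 pit3 -> P1=[5,5,3,3,4,4](0) P2=[3,0,5,0,5,5](1)
Move 3: P1 pit3 -> P1=[5,5,3,0,5,5](1) P2=[3,0,5,0,5,5](1)
Move 4: P2 pit5 -> P1=[6,6,4,1,5,5](1) P2=[3,0,5,0,5,0](2)
Move 5: P1 pit2 -> P1=[6,6,0,2,6,6](2) P2=[3,0,5,0,5,0](2)
Move 6: P2 pit0 -> P1=[6,6,0,2,6,6](2) P2=[0,1,6,1,5,0](2)
Move 7: P1 pit1 -> P1=[6,0,1,3,7,7](3) P2=[1,1,6,1,5,0](2)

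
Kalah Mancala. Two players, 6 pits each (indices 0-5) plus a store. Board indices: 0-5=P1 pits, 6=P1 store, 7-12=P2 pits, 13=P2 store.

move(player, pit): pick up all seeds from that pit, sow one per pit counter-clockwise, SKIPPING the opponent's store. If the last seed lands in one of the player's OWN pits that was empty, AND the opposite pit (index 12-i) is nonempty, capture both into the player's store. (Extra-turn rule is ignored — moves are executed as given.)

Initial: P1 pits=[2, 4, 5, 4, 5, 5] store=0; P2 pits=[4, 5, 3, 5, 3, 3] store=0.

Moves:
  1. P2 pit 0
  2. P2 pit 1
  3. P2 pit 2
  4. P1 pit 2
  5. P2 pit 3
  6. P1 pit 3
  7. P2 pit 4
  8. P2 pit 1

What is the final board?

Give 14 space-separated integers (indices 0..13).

Move 1: P2 pit0 -> P1=[2,4,5,4,5,5](0) P2=[0,6,4,6,4,3](0)
Move 2: P2 pit1 -> P1=[3,4,5,4,5,5](0) P2=[0,0,5,7,5,4](1)
Move 3: P2 pit2 -> P1=[4,4,5,4,5,5](0) P2=[0,0,0,8,6,5](2)
Move 4: P1 pit2 -> P1=[4,4,0,5,6,6](1) P2=[1,0,0,8,6,5](2)
Move 5: P2 pit3 -> P1=[5,5,1,6,7,6](1) P2=[1,0,0,0,7,6](3)
Move 6: P1 pit3 -> P1=[5,5,1,0,8,7](2) P2=[2,1,1,0,7,6](3)
Move 7: P2 pit4 -> P1=[6,6,2,1,9,7](2) P2=[2,1,1,0,0,7](4)
Move 8: P2 pit1 -> P1=[6,6,2,1,9,7](2) P2=[2,0,2,0,0,7](4)

Answer: 6 6 2 1 9 7 2 2 0 2 0 0 7 4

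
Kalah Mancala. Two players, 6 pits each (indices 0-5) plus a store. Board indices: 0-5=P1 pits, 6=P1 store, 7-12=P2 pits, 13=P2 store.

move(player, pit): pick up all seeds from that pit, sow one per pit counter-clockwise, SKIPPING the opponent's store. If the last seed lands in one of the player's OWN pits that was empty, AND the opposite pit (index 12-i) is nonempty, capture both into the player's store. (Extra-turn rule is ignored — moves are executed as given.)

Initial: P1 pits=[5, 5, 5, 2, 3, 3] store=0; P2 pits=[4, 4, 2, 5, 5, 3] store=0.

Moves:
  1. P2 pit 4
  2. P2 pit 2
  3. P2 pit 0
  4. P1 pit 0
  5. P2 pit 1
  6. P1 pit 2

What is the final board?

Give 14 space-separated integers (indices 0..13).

Answer: 0 1 0 4 5 5 2 1 1 3 8 2 5 9

Derivation:
Move 1: P2 pit4 -> P1=[6,6,6,2,3,3](0) P2=[4,4,2,5,0,4](1)
Move 2: P2 pit2 -> P1=[6,0,6,2,3,3](0) P2=[4,4,0,6,0,4](8)
Move 3: P2 pit0 -> P1=[6,0,6,2,3,3](0) P2=[0,5,1,7,1,4](8)
Move 4: P1 pit0 -> P1=[0,1,7,3,4,4](1) P2=[0,5,1,7,1,4](8)
Move 5: P2 pit1 -> P1=[0,1,7,3,4,4](1) P2=[0,0,2,8,2,5](9)
Move 6: P1 pit2 -> P1=[0,1,0,4,5,5](2) P2=[1,1,3,8,2,5](9)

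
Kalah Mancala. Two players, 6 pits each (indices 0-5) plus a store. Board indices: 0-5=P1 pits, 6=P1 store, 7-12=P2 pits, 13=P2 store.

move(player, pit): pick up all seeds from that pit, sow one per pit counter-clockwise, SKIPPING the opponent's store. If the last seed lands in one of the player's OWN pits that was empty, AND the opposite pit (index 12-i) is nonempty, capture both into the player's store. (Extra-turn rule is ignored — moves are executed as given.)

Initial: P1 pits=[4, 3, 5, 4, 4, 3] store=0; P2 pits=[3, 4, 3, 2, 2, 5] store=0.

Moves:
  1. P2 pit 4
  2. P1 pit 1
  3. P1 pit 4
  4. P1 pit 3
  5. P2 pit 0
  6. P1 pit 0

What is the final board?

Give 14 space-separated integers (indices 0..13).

Answer: 0 1 7 1 2 5 2 0 7 5 3 1 7 1

Derivation:
Move 1: P2 pit4 -> P1=[4,3,5,4,4,3](0) P2=[3,4,3,2,0,6](1)
Move 2: P1 pit1 -> P1=[4,0,6,5,5,3](0) P2=[3,4,3,2,0,6](1)
Move 3: P1 pit4 -> P1=[4,0,6,5,0,4](1) P2=[4,5,4,2,0,6](1)
Move 4: P1 pit3 -> P1=[4,0,6,0,1,5](2) P2=[5,6,4,2,0,6](1)
Move 5: P2 pit0 -> P1=[4,0,6,0,1,5](2) P2=[0,7,5,3,1,7](1)
Move 6: P1 pit0 -> P1=[0,1,7,1,2,5](2) P2=[0,7,5,3,1,7](1)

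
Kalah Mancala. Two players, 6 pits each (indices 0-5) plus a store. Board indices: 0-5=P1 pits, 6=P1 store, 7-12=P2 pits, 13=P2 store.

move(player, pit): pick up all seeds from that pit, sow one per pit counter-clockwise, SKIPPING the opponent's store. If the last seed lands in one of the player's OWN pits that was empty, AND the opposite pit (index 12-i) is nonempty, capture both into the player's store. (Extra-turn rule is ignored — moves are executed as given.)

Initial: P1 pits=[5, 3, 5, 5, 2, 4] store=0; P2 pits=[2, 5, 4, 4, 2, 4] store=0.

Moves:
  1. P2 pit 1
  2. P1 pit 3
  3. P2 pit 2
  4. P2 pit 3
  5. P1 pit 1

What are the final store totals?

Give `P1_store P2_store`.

Move 1: P2 pit1 -> P1=[5,3,5,5,2,4](0) P2=[2,0,5,5,3,5](1)
Move 2: P1 pit3 -> P1=[5,3,5,0,3,5](1) P2=[3,1,5,5,3,5](1)
Move 3: P2 pit2 -> P1=[6,3,5,0,3,5](1) P2=[3,1,0,6,4,6](2)
Move 4: P2 pit3 -> P1=[7,4,6,0,3,5](1) P2=[3,1,0,0,5,7](3)
Move 5: P1 pit1 -> P1=[7,0,7,1,4,6](1) P2=[3,1,0,0,5,7](3)

Answer: 1 3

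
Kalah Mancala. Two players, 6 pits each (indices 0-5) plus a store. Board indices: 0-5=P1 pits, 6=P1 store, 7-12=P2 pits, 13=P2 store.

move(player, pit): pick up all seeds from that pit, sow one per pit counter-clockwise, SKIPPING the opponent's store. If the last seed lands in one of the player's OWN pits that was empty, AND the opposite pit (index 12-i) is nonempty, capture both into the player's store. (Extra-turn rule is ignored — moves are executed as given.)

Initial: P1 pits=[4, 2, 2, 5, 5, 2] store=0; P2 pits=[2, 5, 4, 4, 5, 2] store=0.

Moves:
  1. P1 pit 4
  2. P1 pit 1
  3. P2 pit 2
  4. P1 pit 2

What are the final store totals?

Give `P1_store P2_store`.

Move 1: P1 pit4 -> P1=[4,2,2,5,0,3](1) P2=[3,6,5,4,5,2](0)
Move 2: P1 pit1 -> P1=[4,0,3,6,0,3](1) P2=[3,6,5,4,5,2](0)
Move 3: P2 pit2 -> P1=[5,0,3,6,0,3](1) P2=[3,6,0,5,6,3](1)
Move 4: P1 pit2 -> P1=[5,0,0,7,1,4](1) P2=[3,6,0,5,6,3](1)

Answer: 1 1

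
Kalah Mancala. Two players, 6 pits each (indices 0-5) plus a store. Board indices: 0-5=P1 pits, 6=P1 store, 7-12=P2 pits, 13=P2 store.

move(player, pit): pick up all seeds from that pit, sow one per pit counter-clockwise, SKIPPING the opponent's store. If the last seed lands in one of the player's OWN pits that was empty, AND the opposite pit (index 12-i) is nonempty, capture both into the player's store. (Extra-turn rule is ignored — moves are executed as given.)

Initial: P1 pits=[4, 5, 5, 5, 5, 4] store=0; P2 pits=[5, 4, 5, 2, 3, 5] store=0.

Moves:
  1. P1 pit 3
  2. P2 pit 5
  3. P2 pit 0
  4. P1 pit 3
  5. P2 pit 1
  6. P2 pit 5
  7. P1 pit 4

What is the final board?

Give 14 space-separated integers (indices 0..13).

Answer: 7 6 6 0 0 6 2 1 1 8 5 6 0 4

Derivation:
Move 1: P1 pit3 -> P1=[4,5,5,0,6,5](1) P2=[6,5,5,2,3,5](0)
Move 2: P2 pit5 -> P1=[5,6,6,1,6,5](1) P2=[6,5,5,2,3,0](1)
Move 3: P2 pit0 -> P1=[5,6,6,1,6,5](1) P2=[0,6,6,3,4,1](2)
Move 4: P1 pit3 -> P1=[5,6,6,0,7,5](1) P2=[0,6,6,3,4,1](2)
Move 5: P2 pit1 -> P1=[6,6,6,0,7,5](1) P2=[0,0,7,4,5,2](3)
Move 6: P2 pit5 -> P1=[7,6,6,0,7,5](1) P2=[0,0,7,4,5,0](4)
Move 7: P1 pit4 -> P1=[7,6,6,0,0,6](2) P2=[1,1,8,5,6,0](4)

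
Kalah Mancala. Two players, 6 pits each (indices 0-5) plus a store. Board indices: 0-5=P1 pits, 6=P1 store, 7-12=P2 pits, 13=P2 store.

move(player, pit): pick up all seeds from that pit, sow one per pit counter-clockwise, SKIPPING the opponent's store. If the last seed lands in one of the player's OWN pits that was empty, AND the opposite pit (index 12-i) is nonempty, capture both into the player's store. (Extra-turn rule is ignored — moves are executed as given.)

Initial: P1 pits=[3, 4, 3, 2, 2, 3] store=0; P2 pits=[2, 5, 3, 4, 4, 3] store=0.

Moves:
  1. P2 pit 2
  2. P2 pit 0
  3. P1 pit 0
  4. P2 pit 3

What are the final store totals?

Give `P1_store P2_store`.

Answer: 0 4

Derivation:
Move 1: P2 pit2 -> P1=[3,4,3,2,2,3](0) P2=[2,5,0,5,5,4](0)
Move 2: P2 pit0 -> P1=[3,4,3,0,2,3](0) P2=[0,6,0,5,5,4](3)
Move 3: P1 pit0 -> P1=[0,5,4,1,2,3](0) P2=[0,6,0,5,5,4](3)
Move 4: P2 pit3 -> P1=[1,6,4,1,2,3](0) P2=[0,6,0,0,6,5](4)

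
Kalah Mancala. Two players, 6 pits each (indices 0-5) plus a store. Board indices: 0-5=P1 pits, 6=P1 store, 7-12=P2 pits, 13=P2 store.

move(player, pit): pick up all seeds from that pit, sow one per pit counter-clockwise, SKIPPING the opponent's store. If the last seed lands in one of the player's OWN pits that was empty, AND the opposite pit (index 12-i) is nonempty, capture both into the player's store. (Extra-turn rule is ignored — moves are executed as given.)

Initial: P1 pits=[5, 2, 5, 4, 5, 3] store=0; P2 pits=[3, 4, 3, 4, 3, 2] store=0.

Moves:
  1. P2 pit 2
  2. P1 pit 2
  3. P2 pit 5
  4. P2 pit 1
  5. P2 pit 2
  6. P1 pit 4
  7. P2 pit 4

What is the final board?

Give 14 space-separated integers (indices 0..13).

Answer: 1 4 1 5 0 5 2 5 1 1 8 0 1 9

Derivation:
Move 1: P2 pit2 -> P1=[5,2,5,4,5,3](0) P2=[3,4,0,5,4,3](0)
Move 2: P1 pit2 -> P1=[5,2,0,5,6,4](1) P2=[4,4,0,5,4,3](0)
Move 3: P2 pit5 -> P1=[6,3,0,5,6,4](1) P2=[4,4,0,5,4,0](1)
Move 4: P2 pit1 -> P1=[0,3,0,5,6,4](1) P2=[4,0,1,6,5,0](8)
Move 5: P2 pit2 -> P1=[0,3,0,5,6,4](1) P2=[4,0,0,7,5,0](8)
Move 6: P1 pit4 -> P1=[0,3,0,5,0,5](2) P2=[5,1,1,8,5,0](8)
Move 7: P2 pit4 -> P1=[1,4,1,5,0,5](2) P2=[5,1,1,8,0,1](9)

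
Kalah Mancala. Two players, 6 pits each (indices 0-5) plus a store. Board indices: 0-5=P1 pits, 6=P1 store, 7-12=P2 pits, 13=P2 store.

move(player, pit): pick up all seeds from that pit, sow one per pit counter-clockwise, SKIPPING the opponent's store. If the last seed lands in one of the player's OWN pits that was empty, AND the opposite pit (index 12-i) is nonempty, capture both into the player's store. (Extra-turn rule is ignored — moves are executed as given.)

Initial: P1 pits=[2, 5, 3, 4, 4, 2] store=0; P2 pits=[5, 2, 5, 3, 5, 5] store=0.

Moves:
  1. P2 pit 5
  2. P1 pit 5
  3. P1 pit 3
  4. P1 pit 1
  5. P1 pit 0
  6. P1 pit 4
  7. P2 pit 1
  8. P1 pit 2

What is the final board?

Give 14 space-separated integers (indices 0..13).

Answer: 0 1 0 3 1 4 5 10 1 7 5 6 1 1

Derivation:
Move 1: P2 pit5 -> P1=[3,6,4,5,4,2](0) P2=[5,2,5,3,5,0](1)
Move 2: P1 pit5 -> P1=[3,6,4,5,4,0](1) P2=[6,2,5,3,5,0](1)
Move 3: P1 pit3 -> P1=[3,6,4,0,5,1](2) P2=[7,3,5,3,5,0](1)
Move 4: P1 pit1 -> P1=[3,0,5,1,6,2](3) P2=[8,3,5,3,5,0](1)
Move 5: P1 pit0 -> P1=[0,1,6,2,6,2](3) P2=[8,3,5,3,5,0](1)
Move 6: P1 pit4 -> P1=[0,1,6,2,0,3](4) P2=[9,4,6,4,5,0](1)
Move 7: P2 pit1 -> P1=[0,1,6,2,0,3](4) P2=[9,0,7,5,6,1](1)
Move 8: P1 pit2 -> P1=[0,1,0,3,1,4](5) P2=[10,1,7,5,6,1](1)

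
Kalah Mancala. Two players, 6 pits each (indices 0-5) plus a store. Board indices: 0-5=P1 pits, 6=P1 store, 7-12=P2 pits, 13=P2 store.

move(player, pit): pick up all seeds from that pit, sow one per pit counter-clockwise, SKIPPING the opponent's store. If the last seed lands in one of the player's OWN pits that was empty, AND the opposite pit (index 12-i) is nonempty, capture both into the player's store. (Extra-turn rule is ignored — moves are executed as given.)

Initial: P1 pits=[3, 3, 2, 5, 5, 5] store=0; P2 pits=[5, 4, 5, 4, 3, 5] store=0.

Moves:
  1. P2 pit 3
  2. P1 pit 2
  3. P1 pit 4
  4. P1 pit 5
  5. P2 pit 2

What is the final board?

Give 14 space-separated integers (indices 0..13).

Move 1: P2 pit3 -> P1=[4,3,2,5,5,5](0) P2=[5,4,5,0,4,6](1)
Move 2: P1 pit2 -> P1=[4,3,0,6,6,5](0) P2=[5,4,5,0,4,6](1)
Move 3: P1 pit4 -> P1=[4,3,0,6,0,6](1) P2=[6,5,6,1,4,6](1)
Move 4: P1 pit5 -> P1=[4,3,0,6,0,0](2) P2=[7,6,7,2,5,6](1)
Move 5: P2 pit2 -> P1=[5,4,1,6,0,0](2) P2=[7,6,0,3,6,7](2)

Answer: 5 4 1 6 0 0 2 7 6 0 3 6 7 2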